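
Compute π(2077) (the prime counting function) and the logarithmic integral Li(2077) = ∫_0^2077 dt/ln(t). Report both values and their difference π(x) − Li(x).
π(2077) = 312;  Li(2077) ≈ 324.91;  π(x) − Li(x) ≈ -12.91.

Direct count of primes ≤ 2077 gives π(2077) = 312. Numerical evaluation of the logarithmic integral gives Li(2077) ≈ 324.91. The difference π(x) − Li(x) ≈ -12.91 is typically negative for small/moderate x (Li(x) overestimates), though Littlewood's theorem shows this sign changes infinitely often.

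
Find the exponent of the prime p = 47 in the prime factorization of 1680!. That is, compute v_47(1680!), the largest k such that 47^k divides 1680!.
v_47(1680!) = 35

Legendre's formula: v_p(n!) = Σ_{k ≥ 1} ⌊n / p^k⌋. For p = 47, n = 1680, the terms are:
  ⌊1680/47^1⌋ = ⌊1680/47⌋ = 35
(the next term ⌊1680/47^2⌋ = 0, terminating the sum). Summing: v_47(1680!) = 35 = 35.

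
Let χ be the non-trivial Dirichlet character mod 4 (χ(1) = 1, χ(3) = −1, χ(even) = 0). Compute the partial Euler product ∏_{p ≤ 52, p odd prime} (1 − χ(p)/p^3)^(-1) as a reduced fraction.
∏ = 5542372783760447569145696690995330585/5720007308274565543266215981884637184

The odd primes p ≤ 52 are [3, 5, 7, 11, 13, 17, 19, 23, 29, 31, 37, 41, 43, 47]. For each, χ(p) = 1 if p ≡ 1 mod 4, χ(p) = −1 if p ≡ 3 mod 4. Taking (1 − χ(p)/p^3)^(-1) = p^3/(p^3 − χ(p)): (1 − (-1)/3^3)^(-1) · (1 − (1)/5^3)^(-1) · (1 − (-1)/7^3)^(-1) · (1 − (-1)/11^3)^(-1) · (1 − (1)/13^3)^(-1) · (1 − (1)/17^3)^(-1) · (1 − (-1)/19^3)^(-1) · (1 − (-1)/23^3)^(-1) · (1 − (1)/29^3)^(-1) · (1 − (-1)/31^3)^(-1) · (1 − (1)/37^3)^(-1) · (1 − (1)/41^3)^(-1) · (1 − (-1)/43^3)^(-1) · (1 − (-1)/47^3)^(-1) = 5542372783760447569145696690995330585/5720007308274565543266215981884637184.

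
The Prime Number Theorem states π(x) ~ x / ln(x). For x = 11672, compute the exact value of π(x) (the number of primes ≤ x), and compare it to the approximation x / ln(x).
π(11672) = 1400;  x/ln(x) ≈ 1246.35;  relative error ≈ 10.98%.

Directly count primes up to 11672: π(11672) = 1400. The PNT approximation gives 11672/ln(11672) ≈ 11672/9.36495 ≈ 1246.35. Relative error (π(x) − x/ln(x)) / π(x) ≈ 10.98%; the approximation is known to undercount slightly (Li(x) is a better estimate).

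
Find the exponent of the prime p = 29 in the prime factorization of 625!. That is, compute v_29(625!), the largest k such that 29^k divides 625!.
v_29(625!) = 21

Legendre's formula: v_p(n!) = Σ_{k ≥ 1} ⌊n / p^k⌋. For p = 29, n = 625, the terms are:
  ⌊625/29^1⌋ = ⌊625/29⌋ = 21
(the next term ⌊625/29^2⌋ = 0, terminating the sum). Summing: v_29(625!) = 21 = 21.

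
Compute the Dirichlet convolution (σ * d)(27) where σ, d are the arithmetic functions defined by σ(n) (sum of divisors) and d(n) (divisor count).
(σ * d)(27) = 82

Divisors of 27: [1, 3, 9, 27]. For each d | 27:
  d = 1: σ(1) · d(27/1) = 1 · 4 = 4
  d = 3: σ(3) · d(27/3) = 4 · 3 = 12
  d = 9: σ(9) · d(27/9) = 13 · 2 = 26
  d = 27: σ(27) · d(27/27) = 40 · 1 = 40
Summing: (σ * d)(27) = 4 + 12 + 26 + 40 = 82.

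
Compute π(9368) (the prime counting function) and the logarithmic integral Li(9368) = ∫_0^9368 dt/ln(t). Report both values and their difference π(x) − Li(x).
π(9368) = 1158;  Li(9368) ≈ 1177.28;  π(x) − Li(x) ≈ -19.28.

Direct count of primes ≤ 9368 gives π(9368) = 1158. Numerical evaluation of the logarithmic integral gives Li(9368) ≈ 1177.28. The difference π(x) − Li(x) ≈ -19.28 is typically negative for small/moderate x (Li(x) overestimates), though Littlewood's theorem shows this sign changes infinitely often.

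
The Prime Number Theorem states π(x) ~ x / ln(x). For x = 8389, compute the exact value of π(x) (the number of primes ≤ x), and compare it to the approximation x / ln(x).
π(8389) = 1051;  x/ln(x) ≈ 928.53;  relative error ≈ 11.65%.

Directly count primes up to 8389: π(8389) = 1051. The PNT approximation gives 8389/ln(8389) ≈ 8389/9.03468 ≈ 928.53. Relative error (π(x) − x/ln(x)) / π(x) ≈ 11.65%; the approximation is known to undercount slightly (Li(x) is a better estimate).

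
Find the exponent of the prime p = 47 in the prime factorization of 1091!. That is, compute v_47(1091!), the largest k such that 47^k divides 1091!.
v_47(1091!) = 23

Legendre's formula: v_p(n!) = Σ_{k ≥ 1} ⌊n / p^k⌋. For p = 47, n = 1091, the terms are:
  ⌊1091/47^1⌋ = ⌊1091/47⌋ = 23
(the next term ⌊1091/47^2⌋ = 0, terminating the sum). Summing: v_47(1091!) = 23 = 23.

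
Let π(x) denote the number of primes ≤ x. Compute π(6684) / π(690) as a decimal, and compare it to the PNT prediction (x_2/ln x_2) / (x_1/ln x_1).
π(6684)/π(690) = 861/124 ≈ 6.9435;  PNT prediction ≈ 7.1894.

π(690) = 124 and π(6684) = 861, so π(6684)/π(690) ≈ 6.9435. The PNT-predicted ratio is (6684/ln(6684)) / (690/ln(690)) ≈ 7.1894. The two agree to within a few percent, as expected.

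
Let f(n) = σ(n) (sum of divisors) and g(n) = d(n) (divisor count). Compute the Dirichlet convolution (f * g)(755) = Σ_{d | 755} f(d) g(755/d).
(σ * d)(755) = 1232

Divisors of 755: [1, 5, 151, 755]. For each d | 755:
  d = 1: σ(1) · d(755/1) = 1 · 4 = 4
  d = 5: σ(5) · d(755/5) = 6 · 2 = 12
  d = 151: σ(151) · d(755/151) = 152 · 2 = 304
  d = 755: σ(755) · d(755/755) = 912 · 1 = 912
Summing: (σ * d)(755) = 4 + 12 + 304 + 912 = 1232.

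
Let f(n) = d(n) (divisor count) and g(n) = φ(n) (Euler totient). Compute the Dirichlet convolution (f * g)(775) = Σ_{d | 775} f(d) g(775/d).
(d * φ)(775) = 992

Divisors of 775: [1, 5, 25, 31, 155, 775]. For each d | 775:
  d = 1: d(1) · φ(775/1) = 1 · 600 = 600
  d = 5: d(5) · φ(775/5) = 2 · 120 = 240
  d = 25: d(25) · φ(775/25) = 3 · 30 = 90
  d = 31: d(31) · φ(775/31) = 2 · 20 = 40
  d = 155: d(155) · φ(775/155) = 4 · 4 = 16
  d = 775: d(775) · φ(775/775) = 6 · 1 = 6
Summing: (d * φ)(775) = 600 + 240 + 90 + 40 + 16 + 6 = 992.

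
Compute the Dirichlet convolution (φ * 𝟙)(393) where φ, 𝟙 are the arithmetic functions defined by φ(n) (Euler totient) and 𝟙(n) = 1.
(φ * 𝟙)(393) = 393

Divisors of 393: [1, 3, 131, 393]. For each d | 393:
  d = 1: φ(1) · 𝟙(393/1) = 1 · 1 = 1
  d = 3: φ(3) · 𝟙(393/3) = 2 · 1 = 2
  d = 131: φ(131) · 𝟙(393/131) = 130 · 1 = 130
  d = 393: φ(393) · 𝟙(393/393) = 260 · 1 = 260
Summing: (φ * 𝟙)(393) = 1 + 2 + 130 + 260 = 393.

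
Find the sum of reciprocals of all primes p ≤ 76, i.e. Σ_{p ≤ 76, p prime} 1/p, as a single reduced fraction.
Σ 1/p = 71544353681891529224514036059/40729680599249024150621323470

π(76) = 21, so the primes ≤ 76 are [2, 3, 5, 7, 11, 13, 17, 19, 23, 29, 31, 37, 41, 43, 47, 53, 59, 61, 67, 71, 73]. Summing 1/p over these primes: 71544353681891529224514036059/40729680599249024150621323470 ≈ 1.7566. Mertens estimate ln ln(76) + 0.2615 ≈ 1.7272.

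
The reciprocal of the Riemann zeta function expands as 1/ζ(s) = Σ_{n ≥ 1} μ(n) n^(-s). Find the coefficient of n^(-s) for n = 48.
μ(48) = 0

Factor n = 48 = 2^4 · 3. μ(n) = 0 if any exponent ≥ 2 (not squarefree); otherwise μ(n) = (−1)^{ω(n)} where ω(n) is the number of distinct prime factors. Applying: μ(48) = 0.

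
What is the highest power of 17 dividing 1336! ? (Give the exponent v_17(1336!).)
v_17(1336!) = 82

Legendre's formula: v_p(n!) = Σ_{k ≥ 1} ⌊n / p^k⌋. For p = 17, n = 1336, the terms are:
  ⌊1336/17^1⌋ = ⌊1336/17⌋ = 78
  ⌊1336/17^2⌋ = ⌊1336/289⌋ = 4
(the next term ⌊1336/17^3⌋ = 0, terminating the sum). Summing: v_17(1336!) = 78 + 4 = 82.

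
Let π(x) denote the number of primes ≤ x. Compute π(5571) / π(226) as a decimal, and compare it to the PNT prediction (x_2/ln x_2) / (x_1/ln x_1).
π(5571)/π(226) = 735/48 ≈ 15.3125;  PNT prediction ≈ 15.4914.

π(226) = 48 and π(5571) = 735, so π(5571)/π(226) ≈ 15.3125. The PNT-predicted ratio is (5571/ln(5571)) / (226/ln(226)) ≈ 15.4914. The two agree to within a few percent, as expected.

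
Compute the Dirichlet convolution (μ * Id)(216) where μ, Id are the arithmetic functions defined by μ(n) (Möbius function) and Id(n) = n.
(μ * Id)(216) = 72

Divisors of 216: [1, 2, 3, 4, 6, 8, 9, 12, 18, 24, 27, 36, 54, 72, 108, 216]. For each d | 216:
  d = 1: μ(1) · Id(216/1) = 1 · 216 = 216
  d = 2: μ(2) · Id(216/2) = -1 · 108 = -108
  d = 3: μ(3) · Id(216/3) = -1 · 72 = -72
  d = 4: μ(4) · Id(216/4) = 0 · 54 = 0
  d = 6: μ(6) · Id(216/6) = 1 · 36 = 36
  d = 8: μ(8) · Id(216/8) = 0 · 27 = 0
  d = 9: μ(9) · Id(216/9) = 0 · 24 = 0
  d = 12: μ(12) · Id(216/12) = 0 · 18 = 0
  d = 18: μ(18) · Id(216/18) = 0 · 12 = 0
  d = 24: μ(24) · Id(216/24) = 0 · 9 = 0
  d = 27: μ(27) · Id(216/27) = 0 · 8 = 0
  d = 36: μ(36) · Id(216/36) = 0 · 6 = 0
  d = 54: μ(54) · Id(216/54) = 0 · 4 = 0
  d = 72: μ(72) · Id(216/72) = 0 · 3 = 0
  d = 108: μ(108) · Id(216/108) = 0 · 2 = 0
  d = 216: μ(216) · Id(216/216) = 0 · 1 = 0
Summing: (μ * Id)(216) = 216 + -108 + -72 + 0 + 36 + 0 + 0 + 0 + 0 + 0 + 0 + 0 + 0 + 0 + 0 + 0 = 72.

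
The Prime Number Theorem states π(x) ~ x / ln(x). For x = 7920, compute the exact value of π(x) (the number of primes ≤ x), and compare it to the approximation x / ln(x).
π(7920) = 1000;  x/ln(x) ≈ 882.24;  relative error ≈ 11.78%.

Directly count primes up to 7920: π(7920) = 1000. The PNT approximation gives 7920/ln(7920) ≈ 7920/8.97715 ≈ 882.24. Relative error (π(x) − x/ln(x)) / π(x) ≈ 11.78%; the approximation is known to undercount slightly (Li(x) is a better estimate).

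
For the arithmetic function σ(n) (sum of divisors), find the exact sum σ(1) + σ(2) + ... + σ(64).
Σ_{n ≤ 64} σ(n) = 3403

Compute σ(n) for each 1 ≤ n ≤ 64: σ(1) = 1, σ(2) = 3, σ(3) = 4, σ(4) = 7, σ(5) = 6, σ(6) = 12, σ(7) = 8, σ(8) = 15, σ(9) = 13, σ(10) = 18, σ(11) = 12, σ(12) = 28, σ(13) = 14, σ(14) = 24, σ(15) = 24, σ(16) = 31, σ(17) = 18, σ(18) = 39, σ(19) = 20, σ(20) = 42, σ(21) = 32, σ(22) = 36, σ(23) = 24, σ(24) = 60, σ(25) = 31, σ(26) = 42, σ(27) = 40, σ(28) = 56, σ(29) = 30, σ(30) = 72, σ(31) = 32, σ(32) = 63, σ(33) = 48, σ(34) = 54, σ(35) = 48, σ(36) = 91, σ(37) = 38, σ(38) = 60, σ(39) = 56, σ(40) = 90, σ(41) = 42, σ(42) = 96, σ(43) = 44, σ(44) = 84, σ(45) = 78, σ(46) = 72, σ(47) = 48, σ(48) = 124, σ(49) = 57, σ(50) = 93, σ(51) = 72, σ(52) = 98, σ(53) = 54, σ(54) = 120, σ(55) = 72, σ(56) = 120, σ(57) = 80, σ(58) = 90, σ(59) = 60, σ(60) = 168, σ(61) = 62, σ(62) = 96, σ(63) = 104, σ(64) = 127. Summing all 64 values: 3403. (Average order: Σ_{n ≤ x} σ(n) ~ (π²/12) x². For x = 64, (π²/12)·64² ≈ 3368.82.)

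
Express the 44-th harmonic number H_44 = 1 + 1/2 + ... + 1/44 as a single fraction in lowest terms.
H_44 = 5884182435213075787/1345655451257488800

Direct summation: H_44 = 1 + 1/2 + ... + 1/44. The least common denominator is lcm(1, ..., 44) = 9419588158802421600; over this denominator the numerator is 9419588158802421600 + 4709794079401210800 + 3139862719600807200 + 2354897039700605400 + 1883917631760484320 + 1569931359800403600 + 1345655451257488800 + 1177448519850302700 + 1046620906533602400 + 941958815880242160 + 856326196254765600 + 784965679900201800 + 724583704523263200 + 672827725628744400 + 627972543920161440 + 588724259925151350 + 554093421106024800 + 523310453266801200 + 495767797831706400 + 470979407940121080 + 448551817085829600 + 428163098127382800 + 409547311252279200 + 392482839950100900 + 376783526352096864 + 362291852261631600 + 348873635511200800 + 336413862814372200 + 324813384786290400 + 313986271960080720 + 303857682542013600 + 294362129962575675 + 285442065418255200 + 277046710553012400 + 269131090251497760 + 261655226633400600 + 254583463751416800 + 247883898915853200 + 241527901507754400 + 235489703970060540 + 229746052653717600 + 224275908542914800 + 219060189739591200 + 214081549063691400 = 41189277046491530509, so H_44 = 41189277046491530509/9419588158802421600; reducing by gcd(41189277046491530509, 9419588158802421600) = 7 gives 5884182435213075787/1345655451257488800 ≈ 4.37273. (The PNT-adjacent estimate ln(44) + γ ≈ 4.36141 matches within O(1/n).)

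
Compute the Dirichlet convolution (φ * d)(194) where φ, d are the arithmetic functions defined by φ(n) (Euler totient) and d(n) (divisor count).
(φ * d)(194) = 294

Divisors of 194: [1, 2, 97, 194]. For each d | 194:
  d = 1: φ(1) · d(194/1) = 1 · 4 = 4
  d = 2: φ(2) · d(194/2) = 1 · 2 = 2
  d = 97: φ(97) · d(194/97) = 96 · 2 = 192
  d = 194: φ(194) · d(194/194) = 96 · 1 = 96
Summing: (φ * d)(194) = 4 + 2 + 192 + 96 = 294.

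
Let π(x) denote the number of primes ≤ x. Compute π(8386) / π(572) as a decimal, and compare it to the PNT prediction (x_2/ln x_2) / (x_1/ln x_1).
π(8386)/π(572) = 1049/105 ≈ 9.9905;  PNT prediction ≈ 10.3033.

π(572) = 105 and π(8386) = 1049, so π(8386)/π(572) ≈ 9.9905. The PNT-predicted ratio is (8386/ln(8386)) / (572/ln(572)) ≈ 10.3033. The two agree to within a few percent, as expected.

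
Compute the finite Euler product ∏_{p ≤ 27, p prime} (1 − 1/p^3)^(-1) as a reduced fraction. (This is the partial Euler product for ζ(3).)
∏ = 580625301352525/483109627290624

The primes p ≤ 27 are [2, 3, 5, 7, 11, 13, 17, 19, 23]. For each prime, (1 − 1/p^3)^(-1) = p^3 / (p^3 − 1). The product is (1 − 1/2^3)^(-1), (1 − 1/3^3)^(-1), (1 − 1/5^3)^(-1), (1 − 1/7^3)^(-1), (1 − 1/11^3)^(-1), (1 − 1/13^3)^(-1), (1 − 1/17^3)^(-1), (1 − 1/19^3)^(-1), (1 − 1/23^3)^(-1) = ∏ p^3 / (p^3 − 1) = 580625301352525/483109627290624.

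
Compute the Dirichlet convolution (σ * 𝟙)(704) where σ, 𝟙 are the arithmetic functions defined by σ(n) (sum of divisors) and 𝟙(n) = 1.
(σ * 𝟙)(704) = 3211

Divisors of 704: [1, 2, 4, 8, 11, 16, 22, 32, 44, 64, 88, 176, 352, 704]. For each d | 704:
  d = 1: σ(1) · 𝟙(704/1) = 1 · 1 = 1
  d = 2: σ(2) · 𝟙(704/2) = 3 · 1 = 3
  d = 4: σ(4) · 𝟙(704/4) = 7 · 1 = 7
  d = 8: σ(8) · 𝟙(704/8) = 15 · 1 = 15
  d = 11: σ(11) · 𝟙(704/11) = 12 · 1 = 12
  d = 16: σ(16) · 𝟙(704/16) = 31 · 1 = 31
  d = 22: σ(22) · 𝟙(704/22) = 36 · 1 = 36
  d = 32: σ(32) · 𝟙(704/32) = 63 · 1 = 63
  d = 44: σ(44) · 𝟙(704/44) = 84 · 1 = 84
  d = 64: σ(64) · 𝟙(704/64) = 127 · 1 = 127
  d = 88: σ(88) · 𝟙(704/88) = 180 · 1 = 180
  d = 176: σ(176) · 𝟙(704/176) = 372 · 1 = 372
  d = 352: σ(352) · 𝟙(704/352) = 756 · 1 = 756
  d = 704: σ(704) · 𝟙(704/704) = 1524 · 1 = 1524
Summing: (σ * 𝟙)(704) = 1 + 3 + 7 + 15 + 12 + 31 + 36 + 63 + 84 + 127 + 180 + 372 + 756 + 1524 = 3211.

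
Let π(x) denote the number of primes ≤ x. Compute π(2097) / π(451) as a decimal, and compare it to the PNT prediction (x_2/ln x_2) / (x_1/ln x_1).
π(2097)/π(451) = 316/87 ≈ 3.6322;  PNT prediction ≈ 3.7154.

π(451) = 87 and π(2097) = 316, so π(2097)/π(451) ≈ 3.6322. The PNT-predicted ratio is (2097/ln(2097)) / (451/ln(451)) ≈ 3.7154. The two agree to within a few percent, as expected.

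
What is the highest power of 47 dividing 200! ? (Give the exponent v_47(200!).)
v_47(200!) = 4

Legendre's formula: v_p(n!) = Σ_{k ≥ 1} ⌊n / p^k⌋. For p = 47, n = 200, the terms are:
  ⌊200/47^1⌋ = ⌊200/47⌋ = 4
(the next term ⌊200/47^2⌋ = 0, terminating the sum). Summing: v_47(200!) = 4 = 4.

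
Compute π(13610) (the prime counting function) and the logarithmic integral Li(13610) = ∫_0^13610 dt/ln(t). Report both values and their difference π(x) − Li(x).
π(13610) = 1608;  Li(13610) ≈ 1631.35;  π(x) − Li(x) ≈ -23.35.

Direct count of primes ≤ 13610 gives π(13610) = 1608. Numerical evaluation of the logarithmic integral gives Li(13610) ≈ 1631.35. The difference π(x) − Li(x) ≈ -23.35 is typically negative for small/moderate x (Li(x) overestimates), though Littlewood's theorem shows this sign changes infinitely often.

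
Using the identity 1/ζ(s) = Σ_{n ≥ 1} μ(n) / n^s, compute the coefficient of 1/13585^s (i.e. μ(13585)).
μ(13585) = 1

Factor n = 13585 = 5 · 11 · 13 · 19. μ(n) = 0 if any exponent ≥ 2 (not squarefree); otherwise μ(n) = (−1)^{ω(n)} where ω(n) is the number of distinct prime factors. Applying: μ(13585) = 1.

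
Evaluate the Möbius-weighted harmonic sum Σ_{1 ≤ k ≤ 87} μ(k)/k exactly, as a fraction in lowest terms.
Σ μ(k)/k = 2609341595728673683821147444809/267064515689275851355624017992790

Values of μ(k) for 1 ≤ k ≤ 87: μ(1) = 1, μ(2) = -1, μ(3) = -1, μ(5) = -1, μ(6) = 1, μ(7) = -1, μ(10) = 1, μ(11) = -1, μ(13) = -1, μ(14) = 1, μ(15) = 1, μ(17) = -1, μ(19) = -1, μ(21) = 1, μ(22) = 1, μ(23) = -1, μ(26) = 1, μ(29) = -1, μ(30) = -1, μ(31) = -1, μ(33) = 1, μ(34) = 1, μ(35) = 1, μ(37) = -1, μ(38) = 1, μ(39) = 1, μ(41) = -1, μ(42) = -1, μ(43) = -1, μ(46) = 1, μ(47) = -1, μ(51) = 1, μ(53) = -1, μ(55) = 1, μ(57) = 1, μ(58) = 1, μ(59) = -1, μ(61) = -1, μ(62) = 1, μ(65) = 1, μ(66) = -1, μ(67) = -1, μ(69) = 1, μ(70) = -1, μ(71) = -1, μ(73) = -1, μ(74) = 1, μ(77) = 1, μ(78) = -1, μ(79) = -1, μ(82) = 1, μ(83) = -1, μ(85) = 1, μ(86) = 1, μ(87) = 1, with μ = 0 on non-squarefree integers. Summing μ(k)/k for k where μ(k) ≠ 0 gives 2609341595728673683821147444809/267064515689275851355624017992790 ≈ 0.0098. (PNT ⟺ this sum → 0 as n → ∞.)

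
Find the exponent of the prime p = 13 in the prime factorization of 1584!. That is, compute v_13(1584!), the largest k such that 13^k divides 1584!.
v_13(1584!) = 130

Legendre's formula: v_p(n!) = Σ_{k ≥ 1} ⌊n / p^k⌋. For p = 13, n = 1584, the terms are:
  ⌊1584/13^1⌋ = ⌊1584/13⌋ = 121
  ⌊1584/13^2⌋ = ⌊1584/169⌋ = 9
(the next term ⌊1584/13^3⌋ = 0, terminating the sum). Summing: v_13(1584!) = 121 + 9 = 130.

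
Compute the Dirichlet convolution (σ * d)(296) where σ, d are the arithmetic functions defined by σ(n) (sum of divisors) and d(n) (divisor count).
(σ * d)(296) = 1680

Divisors of 296: [1, 2, 4, 8, 37, 74, 148, 296]. For each d | 296:
  d = 1: σ(1) · d(296/1) = 1 · 8 = 8
  d = 2: σ(2) · d(296/2) = 3 · 6 = 18
  d = 4: σ(4) · d(296/4) = 7 · 4 = 28
  d = 8: σ(8) · d(296/8) = 15 · 2 = 30
  d = 37: σ(37) · d(296/37) = 38 · 4 = 152
  d = 74: σ(74) · d(296/74) = 114 · 3 = 342
  d = 148: σ(148) · d(296/148) = 266 · 2 = 532
  d = 296: σ(296) · d(296/296) = 570 · 1 = 570
Summing: (σ * d)(296) = 8 + 18 + 28 + 30 + 152 + 342 + 532 + 570 = 1680.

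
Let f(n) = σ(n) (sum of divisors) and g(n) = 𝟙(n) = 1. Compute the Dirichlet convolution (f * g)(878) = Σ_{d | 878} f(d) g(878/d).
(σ * 𝟙)(878) = 1764

Divisors of 878: [1, 2, 439, 878]. For each d | 878:
  d = 1: σ(1) · 𝟙(878/1) = 1 · 1 = 1
  d = 2: σ(2) · 𝟙(878/2) = 3 · 1 = 3
  d = 439: σ(439) · 𝟙(878/439) = 440 · 1 = 440
  d = 878: σ(878) · 𝟙(878/878) = 1320 · 1 = 1320
Summing: (σ * 𝟙)(878) = 1 + 3 + 440 + 1320 = 1764.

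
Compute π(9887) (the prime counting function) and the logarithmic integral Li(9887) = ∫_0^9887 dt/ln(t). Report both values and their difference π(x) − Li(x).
π(9887) = 1220;  Li(9887) ≈ 1233.86;  π(x) − Li(x) ≈ -13.86.

Direct count of primes ≤ 9887 gives π(9887) = 1220. Numerical evaluation of the logarithmic integral gives Li(9887) ≈ 1233.86. The difference π(x) − Li(x) ≈ -13.86 is typically negative for small/moderate x (Li(x) overestimates), though Littlewood's theorem shows this sign changes infinitely often.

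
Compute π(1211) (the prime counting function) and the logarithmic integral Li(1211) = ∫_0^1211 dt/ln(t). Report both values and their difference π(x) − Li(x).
π(1211) = 197;  Li(1211) ≈ 207.73;  π(x) − Li(x) ≈ -10.73.

Direct count of primes ≤ 1211 gives π(1211) = 197. Numerical evaluation of the logarithmic integral gives Li(1211) ≈ 207.73. The difference π(x) − Li(x) ≈ -10.73 is typically negative for small/moderate x (Li(x) overestimates), though Littlewood's theorem shows this sign changes infinitely often.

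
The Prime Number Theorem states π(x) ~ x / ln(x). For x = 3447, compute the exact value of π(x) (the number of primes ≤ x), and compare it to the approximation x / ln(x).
π(3447) = 481;  x/ln(x) ≈ 423.19;  relative error ≈ 12.02%.

Directly count primes up to 3447: π(3447) = 481. The PNT approximation gives 3447/ln(3447) ≈ 3447/8.14526 ≈ 423.19. Relative error (π(x) − x/ln(x)) / π(x) ≈ 12.02%; the approximation is known to undercount slightly (Li(x) is a better estimate).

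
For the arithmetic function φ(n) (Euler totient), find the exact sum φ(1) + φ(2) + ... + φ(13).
Σ_{n ≤ 13} φ(n) = 58

Compute φ(n) for each 1 ≤ n ≤ 13: φ(1) = 1, φ(2) = 1, φ(3) = 2, φ(4) = 2, φ(5) = 4, φ(6) = 2, φ(7) = 6, φ(8) = 4, φ(9) = 6, φ(10) = 4, φ(11) = 10, φ(12) = 4, φ(13) = 12. Summing all 13 values: 58. (Average order: Σ_{n ≤ x} φ(n) ~ (3/π²) x². For x = 13, (3/π²)·13² ≈ 51.37.)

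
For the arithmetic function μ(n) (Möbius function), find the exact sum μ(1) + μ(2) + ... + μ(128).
Σ_{n ≤ 128} μ(n) = -2

Compute μ(n) for each 1 ≤ n ≤ 128: μ(1) = 1, μ(2) = -1, μ(3) = -1, μ(4) = 0, μ(5) = -1, μ(6) = 1, μ(7) = -1, μ(8) = 0, μ(9) = 0, μ(10) = 1, μ(11) = -1, μ(12) = 0, μ(13) = -1, μ(14) = 1, μ(15) = 1, μ(16) = 0, μ(17) = -1, μ(18) = 0, μ(19) = -1, μ(20) = 0, μ(21) = 1, μ(22) = 1, μ(23) = -1, μ(24) = 0, μ(25) = 0, μ(26) = 1, μ(27) = 0, μ(28) = 0, μ(29) = -1, μ(30) = -1, μ(31) = -1, μ(32) = 0, μ(33) = 1, μ(34) = 1, μ(35) = 1, μ(36) = 0, μ(37) = -1, μ(38) = 1, μ(39) = 1, μ(40) = 0, μ(41) = -1, μ(42) = -1, μ(43) = -1, μ(44) = 0, μ(45) = 0, μ(46) = 1, μ(47) = -1, μ(48) = 0, μ(49) = 0, μ(50) = 0, μ(51) = 1, μ(52) = 0, μ(53) = -1, μ(54) = 0, μ(55) = 1, μ(56) = 0, μ(57) = 1, μ(58) = 1, μ(59) = -1, μ(60) = 0, μ(61) = -1, μ(62) = 1, μ(63) = 0, μ(64) = 0, μ(65) = 1, μ(66) = -1, μ(67) = -1, μ(68) = 0, μ(69) = 1, μ(70) = -1, μ(71) = -1, μ(72) = 0, μ(73) = -1, μ(74) = 1, μ(75) = 0, μ(76) = 0, μ(77) = 1, μ(78) = -1, μ(79) = -1, μ(80) = 0, μ(81) = 0, μ(82) = 1, μ(83) = -1, μ(84) = 0, μ(85) = 1, μ(86) = 1, μ(87) = 1, μ(88) = 0, μ(89) = -1, μ(90) = 0, μ(91) = 1, μ(92) = 0, μ(93) = 1, μ(94) = 1, μ(95) = 1, μ(96) = 0, μ(97) = -1, μ(98) = 0, μ(99) = 0, μ(100) = 0, μ(101) = -1, μ(102) = -1, μ(103) = -1, μ(104) = 0, μ(105) = -1, μ(106) = 1, μ(107) = -1, μ(108) = 0, μ(109) = -1, μ(110) = -1, μ(111) = 1, μ(112) = 0, μ(113) = -1, μ(114) = -1, μ(115) = 1, μ(116) = 0, μ(117) = 0, μ(118) = 1, μ(119) = 1, μ(120) = 0, μ(121) = 0, μ(122) = 1, μ(123) = 1, μ(124) = 0, μ(125) = 0, μ(126) = 0, μ(127) = -1, μ(128) = 0. Summing all 128 values: -2. (Mertens function M(x) = Σ_{n ≤ x} μ(n); on average M(x) should be small (PNT ⟺ M(x) = o(x)).)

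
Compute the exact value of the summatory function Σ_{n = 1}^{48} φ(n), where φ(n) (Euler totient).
Σ_{n ≤ 48} φ(n) = 712

Compute φ(n) for each 1 ≤ n ≤ 48: φ(1) = 1, φ(2) = 1, φ(3) = 2, φ(4) = 2, φ(5) = 4, φ(6) = 2, φ(7) = 6, φ(8) = 4, φ(9) = 6, φ(10) = 4, φ(11) = 10, φ(12) = 4, φ(13) = 12, φ(14) = 6, φ(15) = 8, φ(16) = 8, φ(17) = 16, φ(18) = 6, φ(19) = 18, φ(20) = 8, φ(21) = 12, φ(22) = 10, φ(23) = 22, φ(24) = 8, φ(25) = 20, φ(26) = 12, φ(27) = 18, φ(28) = 12, φ(29) = 28, φ(30) = 8, φ(31) = 30, φ(32) = 16, φ(33) = 20, φ(34) = 16, φ(35) = 24, φ(36) = 12, φ(37) = 36, φ(38) = 18, φ(39) = 24, φ(40) = 16, φ(41) = 40, φ(42) = 12, φ(43) = 42, φ(44) = 20, φ(45) = 24, φ(46) = 22, φ(47) = 46, φ(48) = 16. Summing all 48 values: 712. (Average order: Σ_{n ≤ x} φ(n) ~ (3/π²) x². For x = 48, (3/π²)·48² ≈ 700.33.)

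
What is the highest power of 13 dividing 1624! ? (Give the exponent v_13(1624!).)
v_13(1624!) = 133

Legendre's formula: v_p(n!) = Σ_{k ≥ 1} ⌊n / p^k⌋. For p = 13, n = 1624, the terms are:
  ⌊1624/13^1⌋ = ⌊1624/13⌋ = 124
  ⌊1624/13^2⌋ = ⌊1624/169⌋ = 9
(the next term ⌊1624/13^3⌋ = 0, terminating the sum). Summing: v_13(1624!) = 124 + 9 = 133.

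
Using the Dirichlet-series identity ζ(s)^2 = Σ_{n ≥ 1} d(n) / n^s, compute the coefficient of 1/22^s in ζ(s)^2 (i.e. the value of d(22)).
d(22) = 4

ζ(s)^2 = (Σ 1/m^s)(Σ 1/k^s). The coefficient of 1/n^s in the product is the number of ordered pairs (m, k) with mk = n, which equals d(n). For n = 22, divisors are [1, 2, 11, 22], so d(22) = 4.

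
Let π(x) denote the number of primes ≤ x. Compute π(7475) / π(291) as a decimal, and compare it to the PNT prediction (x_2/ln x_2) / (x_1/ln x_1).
π(7475)/π(291) = 945/61 ≈ 15.4918;  PNT prediction ≈ 16.3389.

π(291) = 61 and π(7475) = 945, so π(7475)/π(291) ≈ 15.4918. The PNT-predicted ratio is (7475/ln(7475)) / (291/ln(291)) ≈ 16.3389. The two agree to within a few percent, as expected.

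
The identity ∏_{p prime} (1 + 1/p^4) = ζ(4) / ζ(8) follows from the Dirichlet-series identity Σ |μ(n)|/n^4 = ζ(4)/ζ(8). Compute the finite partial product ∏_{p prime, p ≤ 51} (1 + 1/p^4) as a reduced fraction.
∏ = 47811026860845170938198805915402199301066734558460286583378224128/44354583229145063659978971326989541656878007876738536067589135625

The primes p ≤ 51 are [2, 3, 5, 7, 11, 13, 17, 19, 23, 29, 31, 37, 41, 43, 47]. For each, (1 + 1/p^4) = (p^4 + 1)/p^4. Multiplying these fractions over p ∈ [2, 3, 5, 7, 11, 13, 17, 19, 23, 29, 31, 37, 41, 43, 47] gives 47811026860845170938198805915402199301066734558460286583378224128/44354583229145063659978971326989541656878007876738536067589135625. (In the limit P → ∞ this tends to ζ(4)/ζ(8).)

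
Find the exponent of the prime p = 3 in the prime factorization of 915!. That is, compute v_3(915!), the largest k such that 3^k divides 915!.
v_3(915!) = 454

Legendre's formula: v_p(n!) = Σ_{k ≥ 1} ⌊n / p^k⌋. For p = 3, n = 915, the terms are:
  ⌊915/3^1⌋ = ⌊915/3⌋ = 305
  ⌊915/3^2⌋ = ⌊915/9⌋ = 101
  ⌊915/3^3⌋ = ⌊915/27⌋ = 33
  ⌊915/3^4⌋ = ⌊915/81⌋ = 11
  ⌊915/3^5⌋ = ⌊915/243⌋ = 3
  ⌊915/3^6⌋ = ⌊915/729⌋ = 1
(the next term ⌊915/3^7⌋ = 0, terminating the sum). Summing: v_3(915!) = 305 + 101 + 33 + 11 + 3 + 1 = 454.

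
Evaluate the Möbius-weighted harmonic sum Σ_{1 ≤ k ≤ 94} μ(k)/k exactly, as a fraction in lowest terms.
Σ μ(k)/k = 122466446403627137841531874324276/3961456982724258461775089600226385

Values of μ(k) for 1 ≤ k ≤ 94: μ(1) = 1, μ(2) = -1, μ(3) = -1, μ(5) = -1, μ(6) = 1, μ(7) = -1, μ(10) = 1, μ(11) = -1, μ(13) = -1, μ(14) = 1, μ(15) = 1, μ(17) = -1, μ(19) = -1, μ(21) = 1, μ(22) = 1, μ(23) = -1, μ(26) = 1, μ(29) = -1, μ(30) = -1, μ(31) = -1, μ(33) = 1, μ(34) = 1, μ(35) = 1, μ(37) = -1, μ(38) = 1, μ(39) = 1, μ(41) = -1, μ(42) = -1, μ(43) = -1, μ(46) = 1, μ(47) = -1, μ(51) = 1, μ(53) = -1, μ(55) = 1, μ(57) = 1, μ(58) = 1, μ(59) = -1, μ(61) = -1, μ(62) = 1, μ(65) = 1, μ(66) = -1, μ(67) = -1, μ(69) = 1, μ(70) = -1, μ(71) = -1, μ(73) = -1, μ(74) = 1, μ(77) = 1, μ(78) = -1, μ(79) = -1, μ(82) = 1, μ(83) = -1, μ(85) = 1, μ(86) = 1, μ(87) = 1, μ(89) = -1, μ(91) = 1, μ(93) = 1, μ(94) = 1, with μ = 0 on non-squarefree integers. Summing μ(k)/k for k where μ(k) ≠ 0 gives 122466446403627137841531874324276/3961456982724258461775089600226385 ≈ 0.0309. (PNT ⟺ this sum → 0 as n → ∞.)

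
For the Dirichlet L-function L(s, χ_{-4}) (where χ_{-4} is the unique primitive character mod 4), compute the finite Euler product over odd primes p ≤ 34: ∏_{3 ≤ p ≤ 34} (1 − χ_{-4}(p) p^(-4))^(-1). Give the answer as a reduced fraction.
∏ = 1870816715381797956556539609218365/1891731462842378884815364370202624

The odd primes p ≤ 34 are [3, 5, 7, 11, 13, 17, 19, 23, 29, 31]. For each, χ(p) = 1 if p ≡ 1 mod 4, χ(p) = −1 if p ≡ 3 mod 4. Taking (1 − χ(p)/p^4)^(-1) = p^4/(p^4 − χ(p)): (1 − (-1)/3^4)^(-1) · (1 − (1)/5^4)^(-1) · (1 − (-1)/7^4)^(-1) · (1 − (-1)/11^4)^(-1) · (1 − (1)/13^4)^(-1) · (1 − (1)/17^4)^(-1) · (1 − (-1)/19^4)^(-1) · (1 − (-1)/23^4)^(-1) · (1 − (1)/29^4)^(-1) · (1 − (-1)/31^4)^(-1) = 1870816715381797956556539609218365/1891731462842378884815364370202624.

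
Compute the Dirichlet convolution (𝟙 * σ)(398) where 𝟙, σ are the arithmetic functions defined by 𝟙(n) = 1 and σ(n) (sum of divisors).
(𝟙 * σ)(398) = 804

Divisors of 398: [1, 2, 199, 398]. For each d | 398:
  d = 1: 𝟙(1) · σ(398/1) = 1 · 600 = 600
  d = 2: 𝟙(2) · σ(398/2) = 1 · 200 = 200
  d = 199: 𝟙(199) · σ(398/199) = 1 · 3 = 3
  d = 398: 𝟙(398) · σ(398/398) = 1 · 1 = 1
Summing: (𝟙 * σ)(398) = 600 + 200 + 3 + 1 = 804.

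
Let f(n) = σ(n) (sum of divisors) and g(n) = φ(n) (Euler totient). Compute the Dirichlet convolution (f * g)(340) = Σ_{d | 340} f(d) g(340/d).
(σ * φ)(340) = 4080

Divisors of 340: [1, 2, 4, 5, 10, 17, 20, 34, 68, 85, 170, 340]. For each d | 340:
  d = 1: σ(1) · φ(340/1) = 1 · 128 = 128
  d = 2: σ(2) · φ(340/2) = 3 · 64 = 192
  d = 4: σ(4) · φ(340/4) = 7 · 64 = 448
  d = 5: σ(5) · φ(340/5) = 6 · 32 = 192
  d = 10: σ(10) · φ(340/10) = 18 · 16 = 288
  d = 17: σ(17) · φ(340/17) = 18 · 8 = 144
  d = 20: σ(20) · φ(340/20) = 42 · 16 = 672
  d = 34: σ(34) · φ(340/34) = 54 · 4 = 216
  d = 68: σ(68) · φ(340/68) = 126 · 4 = 504
  d = 85: σ(85) · φ(340/85) = 108 · 2 = 216
  d = 170: σ(170) · φ(340/170) = 324 · 1 = 324
  d = 340: σ(340) · φ(340/340) = 756 · 1 = 756
Summing: (σ * φ)(340) = 128 + 192 + 448 + 192 + 288 + 144 + 672 + 216 + 504 + 216 + 324 + 756 = 4080.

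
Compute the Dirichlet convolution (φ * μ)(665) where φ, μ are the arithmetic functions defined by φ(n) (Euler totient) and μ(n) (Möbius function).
(φ * μ)(665) = 255

Divisors of 665: [1, 5, 7, 19, 35, 95, 133, 665]. For each d | 665:
  d = 1: φ(1) · μ(665/1) = 1 · -1 = -1
  d = 5: φ(5) · μ(665/5) = 4 · 1 = 4
  d = 7: φ(7) · μ(665/7) = 6 · 1 = 6
  d = 19: φ(19) · μ(665/19) = 18 · 1 = 18
  d = 35: φ(35) · μ(665/35) = 24 · -1 = -24
  d = 95: φ(95) · μ(665/95) = 72 · -1 = -72
  d = 133: φ(133) · μ(665/133) = 108 · -1 = -108
  d = 665: φ(665) · μ(665/665) = 432 · 1 = 432
Summing: (φ * μ)(665) = -1 + 4 + 6 + 18 + -24 + -72 + -108 + 432 = 255.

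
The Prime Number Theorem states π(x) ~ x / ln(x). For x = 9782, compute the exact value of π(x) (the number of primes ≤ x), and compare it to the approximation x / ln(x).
π(9782) = 1206;  x/ln(x) ≈ 1064.61;  relative error ≈ 11.72%.

Directly count primes up to 9782: π(9782) = 1206. The PNT approximation gives 9782/ln(9782) ≈ 9782/9.18830 ≈ 1064.61. Relative error (π(x) − x/ln(x)) / π(x) ≈ 11.72%; the approximation is known to undercount slightly (Li(x) is a better estimate).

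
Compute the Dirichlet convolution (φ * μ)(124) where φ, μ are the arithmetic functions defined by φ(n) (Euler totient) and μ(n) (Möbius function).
(φ * μ)(124) = 29

Divisors of 124: [1, 2, 4, 31, 62, 124]. For each d | 124:
  d = 1: φ(1) · μ(124/1) = 1 · 0 = 0
  d = 2: φ(2) · μ(124/2) = 1 · 1 = 1
  d = 4: φ(4) · μ(124/4) = 2 · -1 = -2
  d = 31: φ(31) · μ(124/31) = 30 · 0 = 0
  d = 62: φ(62) · μ(124/62) = 30 · -1 = -30
  d = 124: φ(124) · μ(124/124) = 60 · 1 = 60
Summing: (φ * μ)(124) = 0 + 1 + -2 + 0 + -30 + 60 = 29.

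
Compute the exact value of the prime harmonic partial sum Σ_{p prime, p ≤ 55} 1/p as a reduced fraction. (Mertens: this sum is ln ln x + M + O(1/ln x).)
Σ 1/p = 54766551458687142251/32589158477190044730

π(55) = 16, so the primes ≤ 55 are [2, 3, 5, 7, 11, 13, 17, 19, 23, 29, 31, 37, 41, 43, 47, 53]. Summing 1/p over these primes: 54766551458687142251/32589158477190044730 ≈ 1.6805. Mertens estimate ln ln(55) + 0.2615 ≈ 1.6496.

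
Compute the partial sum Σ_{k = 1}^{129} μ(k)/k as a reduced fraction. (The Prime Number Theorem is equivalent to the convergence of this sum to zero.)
Σ μ(k)/k = 2883541630766650147338641079750887309418649355/401447693933303618909444119902604513664588524773

Values of μ(k) for 1 ≤ k ≤ 129: μ(1) = 1, μ(2) = -1, μ(3) = -1, μ(5) = -1, μ(6) = 1, μ(7) = -1, μ(10) = 1, μ(11) = -1, μ(13) = -1, μ(14) = 1, μ(15) = 1, μ(17) = -1, μ(19) = -1, μ(21) = 1, μ(22) = 1, μ(23) = -1, μ(26) = 1, μ(29) = -1, μ(30) = -1, μ(31) = -1, μ(33) = 1, μ(34) = 1, μ(35) = 1, μ(37) = -1, μ(38) = 1, μ(39) = 1, μ(41) = -1, μ(42) = -1, μ(43) = -1, μ(46) = 1, μ(47) = -1, μ(51) = 1, μ(53) = -1, μ(55) = 1, μ(57) = 1, μ(58) = 1, μ(59) = -1, μ(61) = -1, μ(62) = 1, μ(65) = 1, μ(66) = -1, μ(67) = -1, μ(69) = 1, μ(70) = -1, μ(71) = -1, μ(73) = -1, μ(74) = 1, μ(77) = 1, μ(78) = -1, μ(79) = -1, μ(82) = 1, μ(83) = -1, μ(85) = 1, μ(86) = 1, μ(87) = 1, μ(89) = -1, μ(91) = 1, μ(93) = 1, μ(94) = 1, μ(95) = 1, μ(97) = -1, μ(101) = -1, μ(102) = -1, μ(103) = -1, μ(105) = -1, μ(106) = 1, μ(107) = -1, μ(109) = -1, μ(110) = -1, μ(111) = 1, μ(113) = -1, μ(114) = -1, μ(115) = 1, μ(118) = 1, μ(119) = 1, μ(122) = 1, μ(123) = 1, μ(127) = -1, μ(129) = 1, with μ = 0 on non-squarefree integers. Summing μ(k)/k for k where μ(k) ≠ 0 gives 2883541630766650147338641079750887309418649355/401447693933303618909444119902604513664588524773 ≈ 0.0072. (PNT ⟺ this sum → 0 as n → ∞.)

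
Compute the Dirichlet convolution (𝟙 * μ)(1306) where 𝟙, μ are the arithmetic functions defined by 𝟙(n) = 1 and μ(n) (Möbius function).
(𝟙 * μ)(1306) = 0

Divisors of 1306: [1, 2, 653, 1306]. For each d | 1306:
  d = 1: 𝟙(1) · μ(1306/1) = 1 · 1 = 1
  d = 2: 𝟙(2) · μ(1306/2) = 1 · -1 = -1
  d = 653: 𝟙(653) · μ(1306/653) = 1 · -1 = -1
  d = 1306: 𝟙(1306) · μ(1306/1306) = 1 · 1 = 1
Summing: (𝟙 * μ)(1306) = 1 + -1 + -1 + 1 = 0.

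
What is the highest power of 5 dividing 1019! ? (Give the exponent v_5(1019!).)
v_5(1019!) = 252

Legendre's formula: v_p(n!) = Σ_{k ≥ 1} ⌊n / p^k⌋. For p = 5, n = 1019, the terms are:
  ⌊1019/5^1⌋ = ⌊1019/5⌋ = 203
  ⌊1019/5^2⌋ = ⌊1019/25⌋ = 40
  ⌊1019/5^3⌋ = ⌊1019/125⌋ = 8
  ⌊1019/5^4⌋ = ⌊1019/625⌋ = 1
(the next term ⌊1019/5^5⌋ = 0, terminating the sum). Summing: v_5(1019!) = 203 + 40 + 8 + 1 = 252.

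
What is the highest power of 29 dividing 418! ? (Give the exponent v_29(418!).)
v_29(418!) = 14

Legendre's formula: v_p(n!) = Σ_{k ≥ 1} ⌊n / p^k⌋. For p = 29, n = 418, the terms are:
  ⌊418/29^1⌋ = ⌊418/29⌋ = 14
(the next term ⌊418/29^2⌋ = 0, terminating the sum). Summing: v_29(418!) = 14 = 14.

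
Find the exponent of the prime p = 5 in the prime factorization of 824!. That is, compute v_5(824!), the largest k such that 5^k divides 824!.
v_5(824!) = 203

Legendre's formula: v_p(n!) = Σ_{k ≥ 1} ⌊n / p^k⌋. For p = 5, n = 824, the terms are:
  ⌊824/5^1⌋ = ⌊824/5⌋ = 164
  ⌊824/5^2⌋ = ⌊824/25⌋ = 32
  ⌊824/5^3⌋ = ⌊824/125⌋ = 6
  ⌊824/5^4⌋ = ⌊824/625⌋ = 1
(the next term ⌊824/5^5⌋ = 0, terminating the sum). Summing: v_5(824!) = 164 + 32 + 6 + 1 = 203.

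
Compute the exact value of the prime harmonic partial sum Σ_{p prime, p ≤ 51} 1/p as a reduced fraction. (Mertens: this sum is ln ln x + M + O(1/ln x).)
Σ 1/p = 1021729465586766997/614889782588491410

π(51) = 15, so the primes ≤ 51 are [2, 3, 5, 7, 11, 13, 17, 19, 23, 29, 31, 37, 41, 43, 47]. Summing 1/p over these primes: 1021729465586766997/614889782588491410 ≈ 1.6616. Mertens estimate ln ln(51) + 0.2615 ≈ 1.6306.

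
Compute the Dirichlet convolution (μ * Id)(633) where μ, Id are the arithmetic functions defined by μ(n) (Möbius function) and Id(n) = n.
(μ * Id)(633) = 420

Divisors of 633: [1, 3, 211, 633]. For each d | 633:
  d = 1: μ(1) · Id(633/1) = 1 · 633 = 633
  d = 3: μ(3) · Id(633/3) = -1 · 211 = -211
  d = 211: μ(211) · Id(633/211) = -1 · 3 = -3
  d = 633: μ(633) · Id(633/633) = 1 · 1 = 1
Summing: (μ * Id)(633) = 633 + -211 + -3 + 1 = 420.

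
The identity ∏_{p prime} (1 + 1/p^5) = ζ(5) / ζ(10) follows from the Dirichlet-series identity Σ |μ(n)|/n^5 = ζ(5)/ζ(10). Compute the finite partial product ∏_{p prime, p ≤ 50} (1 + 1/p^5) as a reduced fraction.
∏ = 77350420258916008694441522216355088445733760320747817275637792505856/74669957780522328018216335873020857442299719217280893302140029444835

The primes p ≤ 50 are [2, 3, 5, 7, 11, 13, 17, 19, 23, 29, 31, 37, 41, 43, 47]. For each, (1 + 1/p^5) = (p^5 + 1)/p^5. Multiplying these fractions over p ∈ [2, 3, 5, 7, 11, 13, 17, 19, 23, 29, 31, 37, 41, 43, 47] gives 77350420258916008694441522216355088445733760320747817275637792505856/74669957780522328018216335873020857442299719217280893302140029444835. (In the limit P → ∞ this tends to ζ(5)/ζ(10).)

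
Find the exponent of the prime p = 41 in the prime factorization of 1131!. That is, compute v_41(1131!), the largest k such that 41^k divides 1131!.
v_41(1131!) = 27

Legendre's formula: v_p(n!) = Σ_{k ≥ 1} ⌊n / p^k⌋. For p = 41, n = 1131, the terms are:
  ⌊1131/41^1⌋ = ⌊1131/41⌋ = 27
(the next term ⌊1131/41^2⌋ = 0, terminating the sum). Summing: v_41(1131!) = 27 = 27.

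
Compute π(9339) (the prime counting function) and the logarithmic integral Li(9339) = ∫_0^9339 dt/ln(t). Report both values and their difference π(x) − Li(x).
π(9339) = 1155;  Li(9339) ≈ 1174.11;  π(x) − Li(x) ≈ -19.11.

Direct count of primes ≤ 9339 gives π(9339) = 1155. Numerical evaluation of the logarithmic integral gives Li(9339) ≈ 1174.11. The difference π(x) − Li(x) ≈ -19.11 is typically negative for small/moderate x (Li(x) overestimates), though Littlewood's theorem shows this sign changes infinitely often.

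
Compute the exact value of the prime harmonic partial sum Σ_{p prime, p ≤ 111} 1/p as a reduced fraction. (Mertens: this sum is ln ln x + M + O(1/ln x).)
Σ 1/p = 514977313070181206962860776592994315598662571/279734996817854936178276161872067809674997230

π(111) = 29, so the primes ≤ 111 are [2, 3, 5, 7, 11, 13, 17, 19, 23, 29, 31, 37, 41, 43, 47, 53, 59, 61, 67, 71, 73, 79, 83, 89, 97, 101, 103, 107, 109]. Summing 1/p over these primes: 514977313070181206962860776592994315598662571/279734996817854936178276161872067809674997230 ≈ 1.8409. Mertens estimate ln ln(111) + 0.2615 ≈ 1.8111.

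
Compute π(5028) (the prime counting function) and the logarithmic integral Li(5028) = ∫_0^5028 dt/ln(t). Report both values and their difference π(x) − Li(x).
π(5028) = 674;  Li(5028) ≈ 687.57;  π(x) − Li(x) ≈ -13.57.

Direct count of primes ≤ 5028 gives π(5028) = 674. Numerical evaluation of the logarithmic integral gives Li(5028) ≈ 687.57. The difference π(x) − Li(x) ≈ -13.57 is typically negative for small/moderate x (Li(x) overestimates), though Littlewood's theorem shows this sign changes infinitely often.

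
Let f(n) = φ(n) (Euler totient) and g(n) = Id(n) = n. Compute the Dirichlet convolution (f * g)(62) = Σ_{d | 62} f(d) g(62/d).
(φ * Id)(62) = 183

Divisors of 62: [1, 2, 31, 62]. For each d | 62:
  d = 1: φ(1) · Id(62/1) = 1 · 62 = 62
  d = 2: φ(2) · Id(62/2) = 1 · 31 = 31
  d = 31: φ(31) · Id(62/31) = 30 · 2 = 60
  d = 62: φ(62) · Id(62/62) = 30 · 1 = 30
Summing: (φ * Id)(62) = 62 + 31 + 60 + 30 = 183.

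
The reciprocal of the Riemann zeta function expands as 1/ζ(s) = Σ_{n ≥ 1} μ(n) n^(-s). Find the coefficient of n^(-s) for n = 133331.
μ(133331) = 1

Factor n = 133331 = 11 · 17 · 23 · 31. μ(n) = 0 if any exponent ≥ 2 (not squarefree); otherwise μ(n) = (−1)^{ω(n)} where ω(n) is the number of distinct prime factors. Applying: μ(133331) = 1.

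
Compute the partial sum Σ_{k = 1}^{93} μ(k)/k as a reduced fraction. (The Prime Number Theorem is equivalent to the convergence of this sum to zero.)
Σ μ(k)/k = 160646574025887074368700140133097/7922913965448516923550179200452770

Values of μ(k) for 1 ≤ k ≤ 93: μ(1) = 1, μ(2) = -1, μ(3) = -1, μ(5) = -1, μ(6) = 1, μ(7) = -1, μ(10) = 1, μ(11) = -1, μ(13) = -1, μ(14) = 1, μ(15) = 1, μ(17) = -1, μ(19) = -1, μ(21) = 1, μ(22) = 1, μ(23) = -1, μ(26) = 1, μ(29) = -1, μ(30) = -1, μ(31) = -1, μ(33) = 1, μ(34) = 1, μ(35) = 1, μ(37) = -1, μ(38) = 1, μ(39) = 1, μ(41) = -1, μ(42) = -1, μ(43) = -1, μ(46) = 1, μ(47) = -1, μ(51) = 1, μ(53) = -1, μ(55) = 1, μ(57) = 1, μ(58) = 1, μ(59) = -1, μ(61) = -1, μ(62) = 1, μ(65) = 1, μ(66) = -1, μ(67) = -1, μ(69) = 1, μ(70) = -1, μ(71) = -1, μ(73) = -1, μ(74) = 1, μ(77) = 1, μ(78) = -1, μ(79) = -1, μ(82) = 1, μ(83) = -1, μ(85) = 1, μ(86) = 1, μ(87) = 1, μ(89) = -1, μ(91) = 1, μ(93) = 1, with μ = 0 on non-squarefree integers. Summing μ(k)/k for k where μ(k) ≠ 0 gives 160646574025887074368700140133097/7922913965448516923550179200452770 ≈ 0.0203. (PNT ⟺ this sum → 0 as n → ∞.)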